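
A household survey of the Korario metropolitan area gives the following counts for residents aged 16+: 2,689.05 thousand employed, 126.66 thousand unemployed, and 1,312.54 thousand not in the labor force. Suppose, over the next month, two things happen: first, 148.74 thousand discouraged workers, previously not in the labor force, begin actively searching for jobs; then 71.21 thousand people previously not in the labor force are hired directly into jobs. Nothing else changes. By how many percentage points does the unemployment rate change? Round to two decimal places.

The unemployment rate changes by +4.57 percentage points.

Initially, labor force = 2,689.05 + 126.66 = 2,815.71 thousand, so u = 126.66/2,815.71 = 4.50%.
After the first change, unemployed and labor force both rise by 148.74 → E = 2,689.05, U = 275.40, labor force = 2,964.45 thousand.
After the second change, employed and labor force both rise by 71.21; unemployed unchanged → E = 2,760.26, U = 275.40, labor force = 3,035.66 thousand.
New unemployment rate = 275.40 / 3,035.66 = 9.07%.
Change = 9.07% − 4.50% = +4.57 percentage points.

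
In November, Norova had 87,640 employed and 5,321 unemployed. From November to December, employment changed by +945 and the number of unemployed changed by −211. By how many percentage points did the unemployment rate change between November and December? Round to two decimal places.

The unemployment rate changed by −0.27 percentage points.

November: labor force = 87,640 + 5,321 = 92,961; u = 5,321/92,961 = 5.72%.
December: labor force = 88,585 + 5,110 = 93,695; u = 5,110/93,695 = 5.45%.
Change = 5.45% − 5.72% = −0.27 pp.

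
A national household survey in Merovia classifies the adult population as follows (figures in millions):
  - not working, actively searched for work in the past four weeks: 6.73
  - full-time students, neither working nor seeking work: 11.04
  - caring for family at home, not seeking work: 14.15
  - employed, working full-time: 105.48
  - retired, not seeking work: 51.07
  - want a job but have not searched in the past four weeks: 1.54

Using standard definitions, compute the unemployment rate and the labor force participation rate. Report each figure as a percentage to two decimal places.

Unemployment rate ≈ 6.00%; labor force participation rate ≈ 59.05%.

Employed = 105.48 million.
Unemployed = 6.73 million.
Labor force = 105.48 + 6.73 = 112.21 million.
Not in labor force = 11.04 + 14.15 + 51.07 + 1.54 = 77.80 million (those not working and not actively searching are outside the labor force — including those who want a job but have given up searching).
Civilian working-age population = 112.21 + 77.80 = 190.01 million.
Unemployment rate = 6.73 / 112.21 = 6.00%.
Labor force participation rate = 112.21 / 190.01 = 59.05%.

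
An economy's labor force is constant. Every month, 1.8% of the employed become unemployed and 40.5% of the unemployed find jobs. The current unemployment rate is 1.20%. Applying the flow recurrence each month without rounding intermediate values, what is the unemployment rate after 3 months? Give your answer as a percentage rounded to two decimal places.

With a fixed labor force, u_{t+1} = u_t + s·(1−u_t) − f·u_t = u_t·(1−s−f) + s.
Here 1−s−f = 0.577 and s = 0.018.
u_1 = 0.012000 × 0.577 + 0.018 = 0.024924.
u_2 = 0.024924 × 0.577 + 0.018 = 0.032381.
u_3 = 0.032381 × 0.577 + 0.018 = 0.036684.

Unemployment rate after three months ≈ 3.67%.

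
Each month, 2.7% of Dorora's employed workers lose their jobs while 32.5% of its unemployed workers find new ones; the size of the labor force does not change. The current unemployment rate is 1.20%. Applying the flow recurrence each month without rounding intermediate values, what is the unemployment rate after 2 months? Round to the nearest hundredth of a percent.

With a fixed labor force, u_{t+1} = u_t + s·(1−u_t) − f·u_t = u_t·(1−s−f) + s.
Here 1−s−f = 0.648 and s = 0.027.
u_1 = 0.012000 × 0.648 + 0.027 = 0.034776.
u_2 = 0.034776 × 0.648 + 0.027 = 0.049535.

Unemployment rate after two months ≈ 4.95%.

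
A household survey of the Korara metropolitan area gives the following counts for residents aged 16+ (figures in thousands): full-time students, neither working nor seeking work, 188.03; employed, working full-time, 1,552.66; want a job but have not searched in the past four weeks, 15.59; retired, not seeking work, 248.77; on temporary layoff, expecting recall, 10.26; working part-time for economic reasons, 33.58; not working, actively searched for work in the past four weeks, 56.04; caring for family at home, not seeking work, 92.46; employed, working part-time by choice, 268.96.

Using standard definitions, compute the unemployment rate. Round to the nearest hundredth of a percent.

Unemployment rate ≈ 3.45%.

Employed = 1,552.66 + 33.58 + 268.96 = 1,855.20 thousand (anyone who worked, including part-time for economic reasons, counts as employed).
Unemployed = 10.26 + 56.04 = 66.30 thousand (jobless and actively searching, or on temporary layoff).
Labor force = 1,855.20 + 66.30 = 1,921.50 thousand.
Unemployment rate = 66.30 / 1,921.50 = 3.45%.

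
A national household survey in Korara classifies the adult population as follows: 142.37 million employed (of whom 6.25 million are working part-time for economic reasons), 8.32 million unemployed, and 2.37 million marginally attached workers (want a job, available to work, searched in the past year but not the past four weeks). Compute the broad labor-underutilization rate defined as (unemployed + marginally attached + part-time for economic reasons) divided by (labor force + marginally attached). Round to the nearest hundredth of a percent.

Labor force = 142.37 + 8.32 = 150.69 million.
Numerator = 8.32 + 2.37 + 6.25 = 16.94 million.
Denominator = 150.69 + 2.37 = 153.06 million.
Broad rate = 16.94 / 153.06 = 11.07%.

Broad underutilization rate ≈ 11.07%.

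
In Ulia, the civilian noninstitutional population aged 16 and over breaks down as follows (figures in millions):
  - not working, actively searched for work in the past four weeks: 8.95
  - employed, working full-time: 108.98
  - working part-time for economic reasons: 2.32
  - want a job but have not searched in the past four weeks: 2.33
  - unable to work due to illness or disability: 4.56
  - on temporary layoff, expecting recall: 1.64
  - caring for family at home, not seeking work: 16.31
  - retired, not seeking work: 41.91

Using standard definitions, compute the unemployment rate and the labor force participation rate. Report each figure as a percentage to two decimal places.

Employed = 108.98 + 2.32 = 111.30 million (anyone who worked, including part-time for economic reasons, counts as employed).
Unemployed = 8.95 + 1.64 = 10.59 million (jobless and actively searching, or on temporary layoff).
Labor force = 111.30 + 10.59 = 121.89 million.
Not in labor force = 2.33 + 4.56 + 16.31 + 41.91 = 65.11 million (those not working and not actively searching are outside the labor force — including those who want a job but have given up searching).
Civilian working-age population = 121.89 + 65.11 = 187.00 million.
Unemployment rate = 10.59 / 121.89 = 8.69%.
Labor force participation rate = 121.89 / 187.00 = 65.18%.

Unemployment rate ≈ 8.69%; labor force participation rate ≈ 65.18%.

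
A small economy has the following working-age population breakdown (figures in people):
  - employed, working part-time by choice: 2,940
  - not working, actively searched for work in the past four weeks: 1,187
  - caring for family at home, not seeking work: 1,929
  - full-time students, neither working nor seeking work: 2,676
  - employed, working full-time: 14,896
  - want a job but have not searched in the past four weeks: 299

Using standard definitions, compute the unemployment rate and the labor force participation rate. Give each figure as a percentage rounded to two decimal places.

Unemployment rate ≈ 6.24%; labor force participation rate ≈ 79.50%.

Employed = 2,940 + 14,896 = 17,836.
Unemployed = 1,187.
Labor force = 17,836 + 1,187 = 19,023.
Not in labor force = 1,929 + 2,676 + 299 = 4,904 (those not working and not actively searching are outside the labor force — including those who want a job but have given up searching).
Civilian working-age population = 19,023 + 4,904 = 23,927.
Unemployment rate = 1,187 / 19,023 = 6.24%.
Labor force participation rate = 19,023 / 23,927 = 79.50%.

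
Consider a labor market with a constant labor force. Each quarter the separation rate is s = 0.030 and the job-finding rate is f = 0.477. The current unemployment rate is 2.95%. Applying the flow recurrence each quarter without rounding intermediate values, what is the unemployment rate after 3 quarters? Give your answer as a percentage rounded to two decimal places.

Unemployment rate after three quarters ≈ 5.56%.

With a fixed labor force, u_{t+1} = u_t + s·(1−u_t) − f·u_t = u_t·(1−s−f) + s.
Here 1−s−f = 0.493 and s = 0.030.
u_1 = 0.029500 × 0.493 + 0.030 = 0.044543.
u_2 = 0.044543 × 0.493 + 0.030 = 0.051960.
u_3 = 0.051960 × 0.493 + 0.030 = 0.055616.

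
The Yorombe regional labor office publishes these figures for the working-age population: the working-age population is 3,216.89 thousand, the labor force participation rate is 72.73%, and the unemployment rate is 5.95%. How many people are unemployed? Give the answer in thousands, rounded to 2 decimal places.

Labor force = 0.7273 × 3,216.89 = 2,339.64 thousand.
Unemployed = 0.0595 × 2,339.64 ≈ 139.21 thousand.

About 139.21 thousand are unemployed.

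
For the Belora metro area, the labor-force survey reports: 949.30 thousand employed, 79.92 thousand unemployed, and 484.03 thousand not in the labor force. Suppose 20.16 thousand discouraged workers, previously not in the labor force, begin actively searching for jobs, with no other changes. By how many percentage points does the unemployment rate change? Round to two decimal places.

The unemployment rate changes by +1.77 percentage points.

Initially, labor force = 949.30 + 79.92 = 1,029.22 thousand, so u = 79.92/1,029.22 = 7.77%.
After the change, unemployed and labor force both rise by 20.16 → E = 949.30, U = 100.08, labor force = 1,049.38 thousand.
New unemployment rate = 100.08 / 1,049.38 = 9.54%.
Change = 9.54% − 7.77% = +1.77 percentage points.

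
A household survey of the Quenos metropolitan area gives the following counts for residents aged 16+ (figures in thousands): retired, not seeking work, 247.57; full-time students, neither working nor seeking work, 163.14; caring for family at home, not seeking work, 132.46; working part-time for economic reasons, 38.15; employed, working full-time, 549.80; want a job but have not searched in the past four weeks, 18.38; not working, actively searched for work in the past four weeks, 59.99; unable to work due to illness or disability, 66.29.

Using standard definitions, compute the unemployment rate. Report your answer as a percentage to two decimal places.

Employed = 38.15 + 549.80 = 587.95 thousand (anyone who worked, including part-time for economic reasons, counts as employed).
Unemployed = 59.99 thousand.
Labor force = 587.95 + 59.99 = 647.94 thousand.
Unemployment rate = 59.99 / 647.94 = 9.26%.

Unemployment rate ≈ 9.26%.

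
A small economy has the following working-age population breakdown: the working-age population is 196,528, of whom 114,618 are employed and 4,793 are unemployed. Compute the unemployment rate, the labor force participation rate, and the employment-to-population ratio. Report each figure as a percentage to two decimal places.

Unemployment rate ≈ 4.01%; labor force participation rate ≈ 60.76%; employment-population ratio ≈ 58.32%.

Labor force = employed + unemployed = 114,618 + 4,793 = 119,411.
Unemployment rate = 4,793 / 119,411 = 4.01%.
Labor force participation rate = 119,411 / 196,528 = 60.76%.
Employment-population ratio = 114,618 / 196,528 = 58.32%.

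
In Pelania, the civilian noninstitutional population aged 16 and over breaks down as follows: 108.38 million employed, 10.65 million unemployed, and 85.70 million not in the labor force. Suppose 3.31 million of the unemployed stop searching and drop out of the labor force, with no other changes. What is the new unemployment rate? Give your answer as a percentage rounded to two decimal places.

Initially, labor force = 108.38 + 10.65 = 119.03 million, so u = 10.65/119.03 = 8.95%.
After the change, unemployed and labor force both fall by 3.31 → E = 108.38, U = 7.34, labor force = 115.72 million.
New unemployment rate = 7.34 / 115.72 = 6.34%.

New unemployment rate ≈ 6.34%.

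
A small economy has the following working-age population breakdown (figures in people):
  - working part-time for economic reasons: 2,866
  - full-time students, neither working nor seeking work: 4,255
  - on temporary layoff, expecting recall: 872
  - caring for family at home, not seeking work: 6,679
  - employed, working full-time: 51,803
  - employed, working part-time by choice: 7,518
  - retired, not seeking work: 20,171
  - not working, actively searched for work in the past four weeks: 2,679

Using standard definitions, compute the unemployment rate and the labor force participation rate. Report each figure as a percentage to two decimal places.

Employed = 2,866 + 51,803 + 7,518 = 62,187 (anyone who worked, including part-time for economic reasons, counts as employed).
Unemployed = 872 + 2,679 = 3,551 (jobless and actively searching, or on temporary layoff).
Labor force = 62,187 + 3,551 = 65,738.
Not in labor force = 4,255 + 6,679 + 20,171 = 31,105 (those not working and not actively searching are outside the labor force).
Civilian working-age population = 65,738 + 31,105 = 96,843.
Unemployment rate = 3,551 / 65,738 = 5.40%.
Labor force participation rate = 65,738 / 96,843 = 67.88%.

Unemployment rate ≈ 5.40%; labor force participation rate ≈ 67.88%.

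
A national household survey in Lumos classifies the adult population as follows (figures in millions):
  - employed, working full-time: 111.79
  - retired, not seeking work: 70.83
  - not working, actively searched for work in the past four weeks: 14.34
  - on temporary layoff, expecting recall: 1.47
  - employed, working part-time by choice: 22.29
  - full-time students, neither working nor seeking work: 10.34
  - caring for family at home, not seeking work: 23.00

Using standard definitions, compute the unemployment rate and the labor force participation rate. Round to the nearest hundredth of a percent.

Unemployment rate ≈ 10.55%; labor force participation rate ≈ 59.00%.

Employed = 111.79 + 22.29 = 134.08 million.
Unemployed = 14.34 + 1.47 = 15.81 million (jobless and actively searching, or on temporary layoff).
Labor force = 134.08 + 15.81 = 149.89 million.
Not in labor force = 70.83 + 10.34 + 23.00 = 104.17 million (those not working and not actively searching are outside the labor force).
Civilian working-age population = 149.89 + 104.17 = 254.06 million.
Unemployment rate = 15.81 / 149.89 = 10.55%.
Labor force participation rate = 149.89 / 254.06 = 59.00%.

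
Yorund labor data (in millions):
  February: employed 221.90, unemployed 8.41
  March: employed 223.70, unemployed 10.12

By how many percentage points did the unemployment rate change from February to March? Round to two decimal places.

The unemployment rate changed by +0.68 percentage points.

February: labor force = 221.90 + 8.41 = 230.31; u = 8.41/230.31 = 3.65%.
March: labor force = 223.70 + 10.12 = 233.82; u = 10.12/233.82 = 4.33%.
Change = 4.33% − 3.65% = +0.68 pp.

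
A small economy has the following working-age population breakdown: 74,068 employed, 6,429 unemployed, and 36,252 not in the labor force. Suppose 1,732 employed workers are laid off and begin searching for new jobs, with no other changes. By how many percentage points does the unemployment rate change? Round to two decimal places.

Initially, labor force = 74,068 + 6,429 = 80,497, so u = 6,429/80,497 = 7.99%.
After the change, employed falls and unemployed rises by 1,732; labor force unchanged → E = 72,336, U = 8,161, labor force = 80,497.
New unemployment rate = 8,161 / 80,497 = 10.14%.
Change = 10.14% − 7.99% = +2.15 percentage points.

The unemployment rate changes by +2.15 percentage points.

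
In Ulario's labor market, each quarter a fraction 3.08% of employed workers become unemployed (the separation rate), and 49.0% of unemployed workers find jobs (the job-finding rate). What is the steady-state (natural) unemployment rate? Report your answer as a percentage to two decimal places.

Steady-state unemployment rate ≈ 5.91%.

At steady state the flows balance: s·E = f·U, so U/(E+U) = s/(s+f).
u* = 3.08 / (3.08 + 49.0) = 3.08 / 52.08 = 5.91%.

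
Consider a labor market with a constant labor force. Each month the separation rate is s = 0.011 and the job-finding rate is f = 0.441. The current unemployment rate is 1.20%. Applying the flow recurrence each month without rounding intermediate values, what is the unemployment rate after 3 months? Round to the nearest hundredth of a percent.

With a fixed labor force, u_{t+1} = u_t + s·(1−u_t) − f·u_t = u_t·(1−s−f) + s.
Here 1−s−f = 0.548 and s = 0.011.
u_1 = 0.012000 × 0.548 + 0.011 = 0.017576.
u_2 = 0.017576 × 0.548 + 0.011 = 0.020632.
u_3 = 0.020632 × 0.548 + 0.011 = 0.022306.

Unemployment rate after three months ≈ 2.23%.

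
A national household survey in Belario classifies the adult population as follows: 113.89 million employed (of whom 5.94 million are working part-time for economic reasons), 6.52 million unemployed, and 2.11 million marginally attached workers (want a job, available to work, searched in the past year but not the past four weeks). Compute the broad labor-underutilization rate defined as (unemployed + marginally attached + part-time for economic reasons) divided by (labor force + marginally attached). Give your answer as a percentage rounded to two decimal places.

Broad underutilization rate ≈ 11.89%.

Labor force = 113.89 + 6.52 = 120.41 million.
Numerator = 6.52 + 2.11 + 5.94 = 14.57 million.
Denominator = 120.41 + 2.11 = 122.52 million.
Broad rate = 14.57 / 122.52 = 11.89%.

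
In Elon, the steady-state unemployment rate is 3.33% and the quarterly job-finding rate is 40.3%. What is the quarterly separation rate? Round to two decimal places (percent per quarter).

From u* = s/(s+f): s = u·f/(1−u).
s = 0.0333 × 40.3 / (1 − 0.0333) = 1.3420 / 0.9667 ≈ 1.39% per quarter.

Separation rate ≈ 1.39% per quarter.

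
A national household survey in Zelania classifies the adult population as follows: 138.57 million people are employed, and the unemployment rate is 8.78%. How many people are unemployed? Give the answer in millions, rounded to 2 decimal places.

About 13.34 million are unemployed.

Let U be the number unemployed. The labor force is E + U, and U/(E+U) = 0.0878.
So U = 0.0878 × 138.57 / (1 − 0.0878) = 12.1664 / 0.9122 ≈ 13.34 million.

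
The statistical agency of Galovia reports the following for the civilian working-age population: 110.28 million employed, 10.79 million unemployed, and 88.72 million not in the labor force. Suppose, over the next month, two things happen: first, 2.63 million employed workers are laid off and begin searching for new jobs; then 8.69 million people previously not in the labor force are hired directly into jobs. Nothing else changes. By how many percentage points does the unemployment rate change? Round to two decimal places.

The unemployment rate changes by +1.43 percentage points.

Initially, labor force = 110.28 + 10.79 = 121.07 million, so u = 10.79/121.07 = 8.91%.
After the first change, employed falls and unemployed rises by 2.63; labor force unchanged → E = 107.65, U = 13.42, labor force = 121.07 million.
After the second change, employed and labor force both rise by 8.69; unemployed unchanged → E = 116.34, U = 13.42, labor force = 129.76 million.
New unemployment rate = 13.42 / 129.76 = 10.34%.
Change = 10.34% − 8.91% = +1.43 percentage points.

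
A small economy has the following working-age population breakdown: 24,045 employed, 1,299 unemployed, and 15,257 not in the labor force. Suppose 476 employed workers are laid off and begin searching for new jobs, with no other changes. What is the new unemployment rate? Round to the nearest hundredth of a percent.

Initially, labor force = 24,045 + 1,299 = 25,344, so u = 1,299/25,344 = 5.13%.
After the change, employed falls and unemployed rises by 476; labor force unchanged → E = 23,569, U = 1,775, labor force = 25,344.
New unemployment rate = 1,775 / 25,344 = 7.00%.

New unemployment rate ≈ 7.00%.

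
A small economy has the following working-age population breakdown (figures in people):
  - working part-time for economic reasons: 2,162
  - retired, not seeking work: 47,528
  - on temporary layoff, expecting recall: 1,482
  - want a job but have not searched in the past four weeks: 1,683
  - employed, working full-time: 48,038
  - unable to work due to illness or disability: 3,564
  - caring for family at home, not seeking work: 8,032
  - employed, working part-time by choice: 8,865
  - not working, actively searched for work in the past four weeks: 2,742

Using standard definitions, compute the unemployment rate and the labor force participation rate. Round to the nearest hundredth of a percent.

Unemployment rate ≈ 6.67%; labor force participation rate ≈ 51.00%.

Employed = 2,162 + 48,038 + 8,865 = 59,065 (anyone who worked, including part-time for economic reasons, counts as employed).
Unemployed = 1,482 + 2,742 = 4,224 (jobless and actively searching, or on temporary layoff).
Labor force = 59,065 + 4,224 = 63,289.
Not in labor force = 47,528 + 1,683 + 3,564 + 8,032 = 60,807 (those not working and not actively searching are outside the labor force — including those who want a job but have given up searching).
Civilian working-age population = 63,289 + 60,807 = 124,096.
Unemployment rate = 4,224 / 63,289 = 6.67%.
Labor force participation rate = 63,289 / 124,096 = 51.00%.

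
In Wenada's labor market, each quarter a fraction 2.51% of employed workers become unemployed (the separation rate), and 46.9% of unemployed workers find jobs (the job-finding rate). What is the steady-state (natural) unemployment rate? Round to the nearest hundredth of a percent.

At steady state the flows balance: s·E = f·U, so U/(E+U) = s/(s+f).
u* = 2.51 / (2.51 + 46.9) = 2.51 / 49.41 = 5.08%.

Steady-state unemployment rate ≈ 5.08%.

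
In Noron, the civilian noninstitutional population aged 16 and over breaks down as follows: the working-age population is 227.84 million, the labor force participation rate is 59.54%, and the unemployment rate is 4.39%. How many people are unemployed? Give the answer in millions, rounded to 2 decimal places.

About 5.96 million are unemployed.

Labor force = 0.5954 × 227.84 = 135.66 million.
Unemployed = 0.0439 × 135.66 ≈ 5.96 million.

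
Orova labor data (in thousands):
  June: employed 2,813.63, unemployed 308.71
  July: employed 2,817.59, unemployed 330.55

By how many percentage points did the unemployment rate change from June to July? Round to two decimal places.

The unemployment rate changed by +0.61 percentage points.

June: labor force = 2,813.63 + 308.71 = 3,122.34; u = 308.71/3,122.34 = 9.89%.
July: labor force = 2,817.59 + 330.55 = 3,148.14; u = 330.55/3,148.14 = 10.50%.
Change = 10.50% − 9.89% = +0.61 pp.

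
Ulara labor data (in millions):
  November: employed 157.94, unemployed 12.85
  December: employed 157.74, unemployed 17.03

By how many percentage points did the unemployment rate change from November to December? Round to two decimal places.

November: labor force = 157.94 + 12.85 = 170.79; u = 12.85/170.79 = 7.52%.
December: labor force = 157.74 + 17.03 = 174.77; u = 17.03/174.77 = 9.74%.
Change = 9.74% − 7.52% = +2.22 pp.

The unemployment rate changed by +2.22 percentage points.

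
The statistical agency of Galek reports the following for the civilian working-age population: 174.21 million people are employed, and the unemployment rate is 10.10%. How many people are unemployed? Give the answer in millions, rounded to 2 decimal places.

Let U be the number unemployed. The labor force is E + U, and U/(E+U) = 0.1010.
So U = 0.1010 × 174.21 / (1 − 0.1010) = 17.5952 / 0.8990 ≈ 19.57 million.

About 19.57 million are unemployed.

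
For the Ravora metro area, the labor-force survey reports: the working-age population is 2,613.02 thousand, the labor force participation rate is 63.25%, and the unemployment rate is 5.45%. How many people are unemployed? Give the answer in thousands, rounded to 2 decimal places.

Labor force = 0.6325 × 2,613.02 = 1,652.74 thousand.
Unemployed = 0.0545 × 1,652.74 ≈ 90.07 thousand.

About 90.07 thousand are unemployed.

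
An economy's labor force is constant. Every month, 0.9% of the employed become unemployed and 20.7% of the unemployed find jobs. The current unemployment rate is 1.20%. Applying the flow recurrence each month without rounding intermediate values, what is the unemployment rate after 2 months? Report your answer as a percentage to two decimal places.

Unemployment rate after two months ≈ 2.34%.

With a fixed labor force, u_{t+1} = u_t + s·(1−u_t) − f·u_t = u_t·(1−s−f) + s.
Here 1−s−f = 0.784 and s = 0.009.
u_1 = 0.012000 × 0.784 + 0.009 = 0.018408.
u_2 = 0.018408 × 0.784 + 0.009 = 0.023432.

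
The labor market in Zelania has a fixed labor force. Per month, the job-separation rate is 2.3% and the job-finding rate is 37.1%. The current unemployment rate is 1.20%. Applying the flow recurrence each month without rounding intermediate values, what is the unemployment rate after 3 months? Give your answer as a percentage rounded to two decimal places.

With a fixed labor force, u_{t+1} = u_t + s·(1−u_t) − f·u_t = u_t·(1−s−f) + s.
Here 1−s−f = 0.606 and s = 0.023.
u_1 = 0.012000 × 0.606 + 0.023 = 0.030272.
u_2 = 0.030272 × 0.606 + 0.023 = 0.041345.
u_3 = 0.041345 × 0.606 + 0.023 = 0.048055.

Unemployment rate after three months ≈ 4.81%.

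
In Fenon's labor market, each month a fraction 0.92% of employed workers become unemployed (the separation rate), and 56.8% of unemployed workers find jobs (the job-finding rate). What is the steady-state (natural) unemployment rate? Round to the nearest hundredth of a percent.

At steady state the flows balance: s·E = f·U, so U/(E+U) = s/(s+f).
u* = 0.92 / (0.92 + 56.8) = 0.92 / 57.72 = 1.59%.

Steady-state unemployment rate ≈ 1.59%.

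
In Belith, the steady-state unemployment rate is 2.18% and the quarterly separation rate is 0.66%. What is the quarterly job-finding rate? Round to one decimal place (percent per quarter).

Job-finding rate ≈ 29.6% per quarter.

From u* = s/(s+f): f = s·(1−u)/u.
f = 0.66 × (1 − 0.0218) / 0.0218 = 0.6456 / 0.0218 ≈ 29.6% per quarter.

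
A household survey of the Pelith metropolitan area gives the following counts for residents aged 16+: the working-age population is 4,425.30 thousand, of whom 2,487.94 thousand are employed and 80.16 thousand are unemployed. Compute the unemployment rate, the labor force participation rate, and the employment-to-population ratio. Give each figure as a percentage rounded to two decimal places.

Labor force = employed + unemployed = 2,487.94 + 80.16 = 2,568.10 thousand.
Unemployment rate = 80.16 / 2,568.10 = 3.12%.
Labor force participation rate = 2,568.10 / 4,425.30 = 58.03%.
Employment-population ratio = 2,487.94 / 4,425.30 = 56.22%.

Unemployment rate ≈ 3.12%; labor force participation rate ≈ 58.03%; employment-population ratio ≈ 56.22%.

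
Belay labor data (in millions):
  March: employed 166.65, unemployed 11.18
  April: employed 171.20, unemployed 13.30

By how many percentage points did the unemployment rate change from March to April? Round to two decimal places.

The unemployment rate changed by +0.92 percentage points.

March: labor force = 166.65 + 11.18 = 177.83; u = 11.18/177.83 = 6.29%.
April: labor force = 171.20 + 13.30 = 184.50; u = 13.30/184.50 = 7.21%.
Change = 7.21% − 6.29% = +0.92 pp.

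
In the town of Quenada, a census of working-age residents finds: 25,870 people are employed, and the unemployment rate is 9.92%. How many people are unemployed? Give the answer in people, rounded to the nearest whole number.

About 2,849 are unemployed.

Let U be the number unemployed. The labor force is E + U, and U/(E+U) = 0.0992.
So U = 0.0992 × 25,870 / (1 − 0.0992) = 2566.30 / 0.9008 ≈ 2,849.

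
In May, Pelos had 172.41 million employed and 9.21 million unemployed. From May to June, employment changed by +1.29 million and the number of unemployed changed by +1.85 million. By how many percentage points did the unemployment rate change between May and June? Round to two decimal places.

The unemployment rate changed by +0.92 percentage points.

May: labor force = 172.41 + 9.21 = 181.62; u = 9.21/181.62 = 5.07%.
June: labor force = 173.70 + 11.06 = 184.76; u = 11.06/184.76 = 5.99%.
Change = 5.99% − 5.07% = +0.92 pp.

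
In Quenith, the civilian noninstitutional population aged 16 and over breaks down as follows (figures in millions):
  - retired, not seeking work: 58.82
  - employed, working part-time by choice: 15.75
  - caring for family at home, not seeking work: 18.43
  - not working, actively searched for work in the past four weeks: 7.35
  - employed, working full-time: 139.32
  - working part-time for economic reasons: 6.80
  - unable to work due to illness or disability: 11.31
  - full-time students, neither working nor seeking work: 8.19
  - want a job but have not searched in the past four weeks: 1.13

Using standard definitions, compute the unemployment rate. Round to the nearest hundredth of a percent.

Employed = 15.75 + 139.32 + 6.80 = 161.87 million (anyone who worked, including part-time for economic reasons, counts as employed).
Unemployed = 7.35 million.
Labor force = 161.87 + 7.35 = 169.22 million.
Unemployment rate = 7.35 / 169.22 = 4.34%.

Unemployment rate ≈ 4.34%.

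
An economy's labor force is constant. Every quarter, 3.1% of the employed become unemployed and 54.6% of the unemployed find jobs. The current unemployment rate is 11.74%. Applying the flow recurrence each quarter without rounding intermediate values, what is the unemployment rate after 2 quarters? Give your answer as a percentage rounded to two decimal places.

With a fixed labor force, u_{t+1} = u_t + s·(1−u_t) − f·u_t = u_t·(1−s−f) + s.
Here 1−s−f = 0.423 and s = 0.031.
u_1 = 0.117400 × 0.423 + 0.031 = 0.080660.
u_2 = 0.080660 × 0.423 + 0.031 = 0.065119.

Unemployment rate after two quarters ≈ 6.51%.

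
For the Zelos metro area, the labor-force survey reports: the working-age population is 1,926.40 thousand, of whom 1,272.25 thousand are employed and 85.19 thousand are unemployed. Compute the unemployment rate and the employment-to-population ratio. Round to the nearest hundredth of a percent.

Labor force = employed + unemployed = 1,272.25 + 85.19 = 1,357.44 thousand.
Unemployment rate = 85.19 / 1,357.44 = 6.28%.
Employment-population ratio = 1,272.25 / 1,926.40 = 66.04%.

Unemployment rate ≈ 6.28%; employment-population ratio ≈ 66.04%.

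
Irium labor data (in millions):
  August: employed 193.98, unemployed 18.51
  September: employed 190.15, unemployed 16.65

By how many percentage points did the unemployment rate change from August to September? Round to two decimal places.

August: labor force = 193.98 + 18.51 = 212.49; u = 18.51/212.49 = 8.71%.
September: labor force = 190.15 + 16.65 = 206.80; u = 16.65/206.80 = 8.05%.
Change = 8.05% − 8.71% = −0.66 pp.

The unemployment rate changed by −0.66 percentage points.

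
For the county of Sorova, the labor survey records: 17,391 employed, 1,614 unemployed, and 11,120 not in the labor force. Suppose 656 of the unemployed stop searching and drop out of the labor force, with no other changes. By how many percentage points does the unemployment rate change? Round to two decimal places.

The unemployment rate changes by −3.27 percentage points.

Initially, labor force = 17,391 + 1,614 = 19,005, so u = 1,614/19,005 = 8.49%.
After the change, unemployed and labor force both fall by 656 → E = 17,391, U = 958, labor force = 18,349.
New unemployment rate = 958 / 18,349 = 5.22%.
Change = 5.22% − 8.49% = −3.27 percentage points.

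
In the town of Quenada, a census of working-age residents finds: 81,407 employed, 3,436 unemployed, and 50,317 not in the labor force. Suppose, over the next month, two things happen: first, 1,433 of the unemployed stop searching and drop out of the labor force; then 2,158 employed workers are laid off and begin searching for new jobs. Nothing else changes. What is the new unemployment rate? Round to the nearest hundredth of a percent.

Initially, labor force = 81,407 + 3,436 = 84,843, so u = 3,436/84,843 = 4.05%.
After the first change, unemployed and labor force both fall by 1,433 → E = 81,407, U = 2,003, labor force = 83,410.
After the second change, employed falls and unemployed rises by 2,158; labor force unchanged → E = 79,249, U = 4,161, labor force = 83,410.
New unemployment rate = 4,161 / 83,410 = 4.99%.

New unemployment rate ≈ 4.99%.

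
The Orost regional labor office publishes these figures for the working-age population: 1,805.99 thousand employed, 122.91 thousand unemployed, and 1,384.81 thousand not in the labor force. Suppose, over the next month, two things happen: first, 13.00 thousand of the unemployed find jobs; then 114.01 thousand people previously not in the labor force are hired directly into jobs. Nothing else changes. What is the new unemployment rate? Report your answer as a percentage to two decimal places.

New unemployment rate ≈ 5.38%.

Initially, labor force = 1,805.99 + 122.91 = 1,928.90 thousand, so u = 122.91/1,928.90 = 6.37%.
After the first change, unemployed falls and employed rises by 13.00; labor force unchanged → E = 1,818.99, U = 109.91, labor force = 1,928.90 thousand.
After the second change, employed and labor force both rise by 114.01; unemployed unchanged → E = 1,933.00, U = 109.91, labor force = 2,042.91 thousand.
New unemployment rate = 109.91 / 2,042.91 = 5.38%.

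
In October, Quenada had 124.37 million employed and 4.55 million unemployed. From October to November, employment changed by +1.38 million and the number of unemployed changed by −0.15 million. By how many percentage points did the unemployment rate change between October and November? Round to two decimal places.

October: labor force = 124.37 + 4.55 = 128.92; u = 4.55/128.92 = 3.53%.
November: labor force = 125.75 + 4.40 = 130.15; u = 4.40/130.15 = 3.38%.
Change = 3.38% − 3.53% = −0.15 pp.

The unemployment rate changed by −0.15 percentage points.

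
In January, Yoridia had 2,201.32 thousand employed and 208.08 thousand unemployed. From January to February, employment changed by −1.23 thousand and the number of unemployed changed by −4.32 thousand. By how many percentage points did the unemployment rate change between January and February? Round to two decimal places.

January: labor force = 2,201.32 + 208.08 = 2,409.40; u = 208.08/2,409.40 = 8.64%.
February: labor force = 2,200.09 + 203.76 = 2,403.85; u = 203.76/2,403.85 = 8.48%.
Change = 8.48% − 8.64% = −0.16 pp.

The unemployment rate changed by −0.16 percentage points.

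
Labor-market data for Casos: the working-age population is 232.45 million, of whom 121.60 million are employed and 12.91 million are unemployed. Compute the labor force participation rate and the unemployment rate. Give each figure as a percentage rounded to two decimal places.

Labor force participation rate ≈ 57.87%; unemployment rate ≈ 9.60%.

Labor force = employed + unemployed = 121.60 + 12.91 = 134.51 million.
Unemployment rate = 12.91 / 134.51 = 9.60%.
Labor force participation rate = 134.51 / 232.45 = 57.87%.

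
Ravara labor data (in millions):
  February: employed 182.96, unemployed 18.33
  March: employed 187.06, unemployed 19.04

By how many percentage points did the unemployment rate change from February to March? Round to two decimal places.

The unemployment rate changed by +0.13 percentage points.

February: labor force = 182.96 + 18.33 = 201.29; u = 18.33/201.29 = 9.11%.
March: labor force = 187.06 + 19.04 = 206.10; u = 19.04/206.10 = 9.24%.
Change = 9.24% − 9.11% = +0.13 pp.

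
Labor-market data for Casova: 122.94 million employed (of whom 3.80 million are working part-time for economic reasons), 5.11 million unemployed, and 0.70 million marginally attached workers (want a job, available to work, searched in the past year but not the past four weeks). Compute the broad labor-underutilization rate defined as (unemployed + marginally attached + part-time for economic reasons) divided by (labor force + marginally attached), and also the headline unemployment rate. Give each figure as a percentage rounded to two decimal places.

Broad underutilization rate ≈ 7.46%; headline unemployment rate ≈ 3.99%.

Labor force = 122.94 + 5.11 = 128.05 million.
Numerator = 5.11 + 0.70 + 3.80 = 9.61 million.
Denominator = 128.05 + 0.70 = 128.75 million.
Broad rate = 9.61 / 128.75 = 7.46%.
Headline unemployment rate = 5.11 / 128.05 = 3.99%.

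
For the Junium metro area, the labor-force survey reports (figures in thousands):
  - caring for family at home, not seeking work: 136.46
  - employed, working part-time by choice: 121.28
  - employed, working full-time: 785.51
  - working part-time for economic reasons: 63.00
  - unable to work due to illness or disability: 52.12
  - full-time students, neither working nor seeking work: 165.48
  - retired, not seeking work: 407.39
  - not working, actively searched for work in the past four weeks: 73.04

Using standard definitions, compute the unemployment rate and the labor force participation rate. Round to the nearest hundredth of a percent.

Employed = 121.28 + 785.51 + 63.00 = 969.79 thousand (anyone who worked, including part-time for economic reasons, counts as employed).
Unemployed = 73.04 thousand.
Labor force = 969.79 + 73.04 = 1,042.83 thousand.
Not in labor force = 136.46 + 52.12 + 165.48 + 407.39 = 761.45 thousand (those not working and not actively searching are outside the labor force).
Civilian working-age population = 1,042.83 + 761.45 = 1,804.28 thousand.
Unemployment rate = 73.04 / 1,042.83 = 7.00%.
Labor force participation rate = 1,042.83 / 1,804.28 = 57.80%.

Unemployment rate ≈ 7.00%; labor force participation rate ≈ 57.80%.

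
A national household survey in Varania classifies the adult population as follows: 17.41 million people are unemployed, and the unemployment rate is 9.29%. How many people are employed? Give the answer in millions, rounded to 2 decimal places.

About 170.00 million are employed.

Labor force = U / u = 17.41 / 0.0929 ≈ 187.41 million.
Employed = labor force − unemployed = 187.41 − 17.41 = 170.00 million.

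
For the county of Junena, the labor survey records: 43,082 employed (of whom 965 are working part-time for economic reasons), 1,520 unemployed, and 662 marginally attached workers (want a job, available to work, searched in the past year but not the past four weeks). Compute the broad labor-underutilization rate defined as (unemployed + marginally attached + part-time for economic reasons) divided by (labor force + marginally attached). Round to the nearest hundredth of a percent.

Broad underutilization rate ≈ 6.95%.

Labor force = 43,082 + 1,520 = 44,602.
Numerator = 1,520 + 662 + 965 = 3,147.
Denominator = 44,602 + 662 = 45,264.
Broad rate = 3,147 / 45,264 = 6.95%.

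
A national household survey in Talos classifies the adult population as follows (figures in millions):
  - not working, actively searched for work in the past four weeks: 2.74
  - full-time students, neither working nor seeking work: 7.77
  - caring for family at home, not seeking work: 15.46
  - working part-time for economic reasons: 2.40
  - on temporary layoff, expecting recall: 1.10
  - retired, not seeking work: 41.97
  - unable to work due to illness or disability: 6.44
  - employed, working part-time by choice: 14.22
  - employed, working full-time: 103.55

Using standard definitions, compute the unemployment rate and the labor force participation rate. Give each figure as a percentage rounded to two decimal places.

Unemployment rate ≈ 3.10%; labor force participation rate ≈ 63.38%.

Employed = 2.40 + 14.22 + 103.55 = 120.17 million (anyone who worked, including part-time for economic reasons, counts as employed).
Unemployed = 2.74 + 1.10 = 3.84 million (jobless and actively searching, or on temporary layoff).
Labor force = 120.17 + 3.84 = 124.01 million.
Not in labor force = 7.77 + 15.46 + 41.97 + 6.44 = 71.64 million (those not working and not actively searching are outside the labor force).
Civilian working-age population = 124.01 + 71.64 = 195.65 million.
Unemployment rate = 3.84 / 124.01 = 3.10%.
Labor force participation rate = 124.01 / 195.65 = 63.38%.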